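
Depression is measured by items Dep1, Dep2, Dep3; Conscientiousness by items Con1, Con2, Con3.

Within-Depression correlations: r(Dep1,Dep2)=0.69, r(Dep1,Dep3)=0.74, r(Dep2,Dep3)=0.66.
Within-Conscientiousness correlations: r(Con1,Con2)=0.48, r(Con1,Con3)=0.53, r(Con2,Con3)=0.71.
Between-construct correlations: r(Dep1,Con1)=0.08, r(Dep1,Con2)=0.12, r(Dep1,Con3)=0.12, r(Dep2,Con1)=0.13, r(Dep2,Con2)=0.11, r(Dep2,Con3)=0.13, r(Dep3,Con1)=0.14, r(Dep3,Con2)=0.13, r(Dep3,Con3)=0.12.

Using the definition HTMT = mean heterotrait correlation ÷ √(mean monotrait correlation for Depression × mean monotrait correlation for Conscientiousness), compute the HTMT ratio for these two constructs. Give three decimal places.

Mean heterotrait r = 1.08/9 = 0.1200.
Mean within-Dep = 2.09/3 = 0.6967; mean within-Con = 1.72/3 = 0.5733.
Geometric mean = √(0.6967 × 0.5733) = 0.6320.
HTMT = 0.1200 / 0.6320 = 0.190.

0.190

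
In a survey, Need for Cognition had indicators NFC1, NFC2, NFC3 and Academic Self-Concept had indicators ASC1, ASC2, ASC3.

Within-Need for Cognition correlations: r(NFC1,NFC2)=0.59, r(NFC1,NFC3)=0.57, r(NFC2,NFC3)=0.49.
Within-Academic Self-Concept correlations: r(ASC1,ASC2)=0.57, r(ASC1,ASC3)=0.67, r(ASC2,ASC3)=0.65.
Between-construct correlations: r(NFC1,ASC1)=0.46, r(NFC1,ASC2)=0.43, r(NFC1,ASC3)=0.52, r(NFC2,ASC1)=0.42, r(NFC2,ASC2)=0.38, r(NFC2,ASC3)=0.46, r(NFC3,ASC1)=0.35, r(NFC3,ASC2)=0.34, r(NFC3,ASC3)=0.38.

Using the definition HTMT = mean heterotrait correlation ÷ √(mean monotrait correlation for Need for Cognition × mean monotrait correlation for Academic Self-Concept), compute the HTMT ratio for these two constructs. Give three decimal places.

Mean between = 3.74/9 = 0.4156.
Mean within-NFC = 1.65/3 = 0.5500; mean within-ASC = 1.89/3 = 0.6300.
Geometric mean = √(0.5500 × 0.6300) = 0.5886.
HTMT = 0.4156 / 0.5886 = 0.706.

0.706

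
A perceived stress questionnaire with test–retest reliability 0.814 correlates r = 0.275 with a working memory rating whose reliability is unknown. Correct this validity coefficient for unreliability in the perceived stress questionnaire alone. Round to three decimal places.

0.305

Single correction: r_c = r_obs / √r_xx = 0.275 / √0.814 = 0.275 / 0.9022 ≈ 0.305.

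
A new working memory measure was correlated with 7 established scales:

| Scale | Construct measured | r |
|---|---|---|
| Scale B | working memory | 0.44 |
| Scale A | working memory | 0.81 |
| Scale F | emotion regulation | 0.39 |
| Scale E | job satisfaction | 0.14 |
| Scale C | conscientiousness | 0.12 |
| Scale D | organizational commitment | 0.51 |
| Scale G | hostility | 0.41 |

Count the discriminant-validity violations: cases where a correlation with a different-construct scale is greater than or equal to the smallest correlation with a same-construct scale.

1

Convergent (same construct = working memory): Scale B, Scale A.
Smallest convergent = 0.44. Discriminant values: 0.39, 0.14, 0.12, 0.51, 0.41; count ≥ 0.44 → 1.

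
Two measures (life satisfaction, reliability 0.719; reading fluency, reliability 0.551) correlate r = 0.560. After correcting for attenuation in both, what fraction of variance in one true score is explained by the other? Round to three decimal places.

0.792

Disattenuated r = 0.560 / √(0.719 × 0.551) = 0.560 / 0.6294 = 0.8897.
Shared true-score variance = 0.8897² = 0.7916 ≈ 0.792.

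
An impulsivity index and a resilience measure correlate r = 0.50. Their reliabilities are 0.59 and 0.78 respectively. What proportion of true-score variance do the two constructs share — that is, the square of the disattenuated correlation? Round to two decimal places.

0.54

Disattenuated r = 0.50 / √(0.59 × 0.78) = 0.50 / 0.6784 = 0.7370.
Shared true-score variance = 0.7370² = 0.5432 ≈ 0.54.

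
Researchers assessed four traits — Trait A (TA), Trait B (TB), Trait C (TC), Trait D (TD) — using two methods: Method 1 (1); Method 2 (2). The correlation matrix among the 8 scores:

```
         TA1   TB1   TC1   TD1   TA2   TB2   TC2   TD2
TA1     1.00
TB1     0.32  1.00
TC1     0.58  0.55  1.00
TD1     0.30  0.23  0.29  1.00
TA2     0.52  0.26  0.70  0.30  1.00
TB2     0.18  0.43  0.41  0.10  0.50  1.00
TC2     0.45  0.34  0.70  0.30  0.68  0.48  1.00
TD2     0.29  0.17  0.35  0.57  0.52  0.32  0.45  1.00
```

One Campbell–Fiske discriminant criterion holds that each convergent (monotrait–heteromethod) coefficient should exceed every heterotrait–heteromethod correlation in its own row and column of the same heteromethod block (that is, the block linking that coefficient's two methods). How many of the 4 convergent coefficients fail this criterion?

2

Checking each validity diagonal entry against its comparison values:
TA (methods 1·2): 0.52 vs {0.18, 0.26, 0.45, 0.70, 0.29, 0.30} → fail.
TB (methods 1·2): 0.43 vs {0.26, 0.18, 0.34, 0.41, 0.17, 0.10} → pass.
TC (methods 1·2): 0.70 vs {0.70, 0.45, 0.41, 0.34, 0.35, 0.30} → fail.
TD (methods 1·2): 0.57 vs {0.30, 0.29, 0.10, 0.17, 0.30, 0.35} → pass.
2 of 4 fail.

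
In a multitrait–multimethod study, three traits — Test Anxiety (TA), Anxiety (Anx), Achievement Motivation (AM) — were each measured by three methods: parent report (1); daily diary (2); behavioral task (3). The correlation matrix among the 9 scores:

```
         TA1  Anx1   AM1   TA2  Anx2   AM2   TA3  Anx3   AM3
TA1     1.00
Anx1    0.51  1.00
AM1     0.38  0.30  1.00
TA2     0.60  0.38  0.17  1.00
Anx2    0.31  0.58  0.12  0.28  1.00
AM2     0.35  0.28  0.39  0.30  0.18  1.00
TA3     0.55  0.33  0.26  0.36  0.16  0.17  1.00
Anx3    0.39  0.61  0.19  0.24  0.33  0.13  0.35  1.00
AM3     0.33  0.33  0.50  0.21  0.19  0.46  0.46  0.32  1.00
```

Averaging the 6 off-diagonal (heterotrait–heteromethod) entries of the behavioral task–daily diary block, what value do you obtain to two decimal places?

0.18

HTHM values (method 3 × method 2): 0.16, 0.17, 0.24, 0.13, 0.21, 0.19; mean = 1.10/6 = 0.18.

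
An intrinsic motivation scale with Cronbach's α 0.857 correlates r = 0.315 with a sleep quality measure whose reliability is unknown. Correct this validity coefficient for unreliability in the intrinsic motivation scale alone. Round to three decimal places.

0.340

Single correction: r_c = r_obs / √r_xx = 0.315 / √0.857 = 0.315 / 0.9257 ≈ 0.340.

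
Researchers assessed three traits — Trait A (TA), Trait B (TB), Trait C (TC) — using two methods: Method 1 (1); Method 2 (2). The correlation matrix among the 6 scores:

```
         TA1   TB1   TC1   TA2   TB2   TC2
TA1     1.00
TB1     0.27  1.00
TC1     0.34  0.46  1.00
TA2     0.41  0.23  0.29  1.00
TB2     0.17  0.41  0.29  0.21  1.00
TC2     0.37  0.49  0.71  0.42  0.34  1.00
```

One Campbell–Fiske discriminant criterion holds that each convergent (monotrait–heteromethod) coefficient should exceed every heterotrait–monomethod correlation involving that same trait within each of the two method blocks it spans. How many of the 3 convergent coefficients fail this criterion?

2

Each convergent coefficient versus the relevant comparison correlations:
TA (methods 1·2): 0.41 vs {0.27, 0.21, 0.34, 0.42} → fail.
TB (methods 1·2): 0.41 vs {0.27, 0.21, 0.46, 0.34} → fail.
TC (methods 1·2): 0.71 vs {0.34, 0.42, 0.46, 0.34} → pass.
2 of 3 fail.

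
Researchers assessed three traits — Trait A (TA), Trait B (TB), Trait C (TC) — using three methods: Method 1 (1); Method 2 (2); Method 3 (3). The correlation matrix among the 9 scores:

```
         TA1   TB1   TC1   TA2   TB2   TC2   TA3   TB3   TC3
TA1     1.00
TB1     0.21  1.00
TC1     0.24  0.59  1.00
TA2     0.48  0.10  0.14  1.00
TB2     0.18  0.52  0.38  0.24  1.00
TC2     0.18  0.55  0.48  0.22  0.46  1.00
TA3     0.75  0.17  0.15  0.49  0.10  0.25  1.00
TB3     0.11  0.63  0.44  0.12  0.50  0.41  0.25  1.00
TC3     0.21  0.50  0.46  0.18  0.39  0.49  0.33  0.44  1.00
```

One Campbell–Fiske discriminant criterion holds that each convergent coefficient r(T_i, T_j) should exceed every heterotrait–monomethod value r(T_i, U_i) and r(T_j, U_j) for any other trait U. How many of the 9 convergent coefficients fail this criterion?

Checking each validity diagonal entry against its comparison values:
TA (methods 1·2): 0.48 vs {0.21, 0.24, 0.24, 0.22} → pass.
TA (methods 1·3): 0.75 vs {0.21, 0.25, 0.24, 0.33} → pass.
TA (methods 2·3): 0.49 vs {0.24, 0.25, 0.22, 0.33} → pass.
TB (methods 1·2): 0.52 vs {0.21, 0.24, 0.59, 0.46} → fail.
TB (methods 1·3): 0.63 vs {0.21, 0.25, 0.59, 0.44} → pass.
TB (methods 2·3): 0.50 vs {0.24, 0.25, 0.46, 0.44} → pass.
TC (methods 1·2): 0.48 vs {0.24, 0.22, 0.59, 0.46} → fail.
TC (methods 1·3): 0.46 vs {0.24, 0.33, 0.59, 0.44} → fail.
TC (methods 2·3): 0.49 vs {0.22, 0.33, 0.46, 0.44} → pass.
3 of 9 fail.

3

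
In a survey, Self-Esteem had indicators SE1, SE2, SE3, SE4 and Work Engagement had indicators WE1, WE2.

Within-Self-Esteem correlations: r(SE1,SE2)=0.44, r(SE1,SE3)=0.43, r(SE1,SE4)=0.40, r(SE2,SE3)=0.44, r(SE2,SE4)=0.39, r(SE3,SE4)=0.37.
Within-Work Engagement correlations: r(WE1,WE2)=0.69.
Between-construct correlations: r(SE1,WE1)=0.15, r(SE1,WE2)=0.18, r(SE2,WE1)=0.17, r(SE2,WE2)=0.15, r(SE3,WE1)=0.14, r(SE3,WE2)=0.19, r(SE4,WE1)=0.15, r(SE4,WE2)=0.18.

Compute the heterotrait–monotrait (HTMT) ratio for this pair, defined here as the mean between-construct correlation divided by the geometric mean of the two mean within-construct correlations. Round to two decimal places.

Between-construct mean = 1.31/8 = 0.1638.
Mean within-SE = 2.47/6 = 0.4117; mean within-WE = 0.69/1 = 0.6900.
Geometric mean = √(0.4117 × 0.6900) = 0.5330.
HTMT = 0.1638 / 0.5330 = 0.31.

0.31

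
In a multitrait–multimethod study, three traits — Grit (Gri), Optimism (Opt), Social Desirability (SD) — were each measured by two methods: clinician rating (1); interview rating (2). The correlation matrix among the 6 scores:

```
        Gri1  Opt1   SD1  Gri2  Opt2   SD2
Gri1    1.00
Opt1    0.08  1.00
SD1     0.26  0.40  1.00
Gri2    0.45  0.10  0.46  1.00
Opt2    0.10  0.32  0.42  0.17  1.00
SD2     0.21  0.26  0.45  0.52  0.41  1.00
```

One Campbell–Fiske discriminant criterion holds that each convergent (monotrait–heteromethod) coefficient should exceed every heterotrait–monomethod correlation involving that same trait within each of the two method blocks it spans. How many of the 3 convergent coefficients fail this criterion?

Each convergent coefficient versus the relevant comparison correlations:
Gri (methods 1·2): 0.45 vs {0.08, 0.17, 0.26, 0.52} → fail.
Opt (methods 1·2): 0.32 vs {0.08, 0.17, 0.40, 0.41} → fail.
SD (methods 1·2): 0.45 vs {0.26, 0.52, 0.40, 0.41} → fail.
3 of 3 fail.

3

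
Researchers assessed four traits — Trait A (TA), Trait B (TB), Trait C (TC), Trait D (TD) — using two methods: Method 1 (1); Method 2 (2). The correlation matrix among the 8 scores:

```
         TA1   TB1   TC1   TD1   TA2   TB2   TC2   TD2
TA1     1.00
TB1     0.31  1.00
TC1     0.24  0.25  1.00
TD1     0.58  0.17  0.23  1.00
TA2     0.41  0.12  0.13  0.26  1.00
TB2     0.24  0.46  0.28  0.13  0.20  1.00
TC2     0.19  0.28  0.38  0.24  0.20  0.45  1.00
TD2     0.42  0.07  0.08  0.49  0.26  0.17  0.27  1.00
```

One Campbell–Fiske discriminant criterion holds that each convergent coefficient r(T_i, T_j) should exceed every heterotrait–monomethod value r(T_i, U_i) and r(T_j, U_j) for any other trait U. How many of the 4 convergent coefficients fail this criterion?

3

Convergent coefficients and their comparison sets:
TA (methods 1·2): 0.41 vs {0.31, 0.20, 0.24, 0.20, 0.58, 0.26} → fail.
TB (methods 1·2): 0.46 vs {0.31, 0.20, 0.25, 0.45, 0.17, 0.17} → pass.
TC (methods 1·2): 0.38 vs {0.24, 0.20, 0.25, 0.45, 0.23, 0.27} → fail.
TD (methods 1·2): 0.49 vs {0.58, 0.26, 0.17, 0.17, 0.23, 0.27} → fail.
3 of 4 fail.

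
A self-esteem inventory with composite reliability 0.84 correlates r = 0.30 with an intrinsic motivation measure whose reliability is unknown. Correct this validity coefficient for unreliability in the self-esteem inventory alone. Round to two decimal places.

0.33

Single correction: r_c = r_obs / √r_xx = 0.30 / √0.84 = 0.30 / 0.9165 ≈ 0.33.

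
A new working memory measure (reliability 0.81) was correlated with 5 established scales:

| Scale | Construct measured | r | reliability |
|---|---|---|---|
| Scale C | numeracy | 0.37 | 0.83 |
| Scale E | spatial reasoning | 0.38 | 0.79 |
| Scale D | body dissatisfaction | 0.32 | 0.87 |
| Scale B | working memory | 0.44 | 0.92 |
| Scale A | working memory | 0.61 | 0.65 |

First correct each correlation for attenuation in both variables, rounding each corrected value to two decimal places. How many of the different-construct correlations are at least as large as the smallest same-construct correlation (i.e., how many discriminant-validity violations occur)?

Disattenuated r (r / √(r_scale · r_new)):
  Scale C (disc): 0.37 / √(0.83·0.81) = 0.45
  Scale E (disc): 0.38 / √(0.79·0.81) = 0.48
  Scale D (disc): 0.32 / √(0.87·0.81) = 0.38
  Scale B (conv): 0.44 / √(0.92·0.81) = 0.51
  Scale A (conv): 0.61 / √(0.65·0.81) = 0.84
Smallest convergent = 0.51. Discriminant values: 0.45, 0.48, 0.38; count ≥ 0.51 → 0.

0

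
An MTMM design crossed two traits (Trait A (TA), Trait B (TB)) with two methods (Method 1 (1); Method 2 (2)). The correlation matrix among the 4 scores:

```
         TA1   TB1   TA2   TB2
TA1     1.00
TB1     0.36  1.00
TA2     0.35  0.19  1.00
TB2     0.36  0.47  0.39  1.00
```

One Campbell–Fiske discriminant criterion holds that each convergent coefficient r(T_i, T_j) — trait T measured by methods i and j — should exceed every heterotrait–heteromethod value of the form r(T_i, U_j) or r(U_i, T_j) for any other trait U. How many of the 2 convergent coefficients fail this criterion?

1

Each convergent coefficient versus the relevant comparison correlations:
TA (methods 1·2): 0.35 vs {0.36, 0.19} → fail.
TB (methods 1·2): 0.47 vs {0.19, 0.36} → pass.
1 of 2 fail.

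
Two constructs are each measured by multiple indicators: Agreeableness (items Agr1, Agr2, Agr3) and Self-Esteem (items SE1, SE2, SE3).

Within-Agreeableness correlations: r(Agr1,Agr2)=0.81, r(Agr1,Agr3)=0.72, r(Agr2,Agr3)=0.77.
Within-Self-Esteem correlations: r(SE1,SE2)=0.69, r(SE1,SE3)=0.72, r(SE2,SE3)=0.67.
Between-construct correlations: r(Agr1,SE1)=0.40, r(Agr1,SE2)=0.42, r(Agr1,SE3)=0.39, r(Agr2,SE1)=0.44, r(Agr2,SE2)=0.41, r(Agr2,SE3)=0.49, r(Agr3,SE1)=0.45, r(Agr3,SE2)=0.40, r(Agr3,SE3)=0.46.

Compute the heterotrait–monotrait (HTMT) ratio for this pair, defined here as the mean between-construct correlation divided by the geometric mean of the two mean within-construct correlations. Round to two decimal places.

0.59

Mean heterotrait r = 3.86/9 = 0.4289.
Mean within-Agr = 2.30/3 = 0.7667; mean within-SE = 2.08/3 = 0.6933.
Geometric mean = √(0.7667 × 0.6933) = 0.7291.
HTMT = 0.4289 / 0.7291 = 0.59.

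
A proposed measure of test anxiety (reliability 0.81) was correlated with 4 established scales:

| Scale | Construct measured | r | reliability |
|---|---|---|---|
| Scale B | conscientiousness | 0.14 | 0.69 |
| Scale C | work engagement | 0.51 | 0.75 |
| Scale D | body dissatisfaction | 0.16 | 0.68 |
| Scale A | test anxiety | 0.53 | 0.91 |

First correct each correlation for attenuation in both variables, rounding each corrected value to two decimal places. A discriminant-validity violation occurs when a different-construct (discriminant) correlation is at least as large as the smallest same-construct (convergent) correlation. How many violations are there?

Disattenuated r (r / √(r_scale · r_new)):
  Scale B (disc): 0.14 / √(0.69·0.81) = 0.19
  Scale C (disc): 0.51 / √(0.75·0.81) = 0.65
  Scale D (disc): 0.16 / √(0.68·0.81) = 0.22
  Scale A (conv): 0.53 / √(0.91·0.81) = 0.62
Smallest convergent = 0.62. Discriminant values: 0.19, 0.65, 0.22; count ≥ 0.62 → 1.

1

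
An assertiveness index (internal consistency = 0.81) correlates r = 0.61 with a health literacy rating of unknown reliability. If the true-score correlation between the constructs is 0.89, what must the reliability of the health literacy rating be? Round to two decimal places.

r_true = r_obs / √(r_xx · r_yy) ⇒ 0.89 = 0.61 / √(0.81 · r_yy).
√(0.81 · r_yy) = 0.61 / 0.89 = 0.6854; 0.81 · r_yy = 0.4698; r_yy = 0.4698 / 0.81 ≈ 0.58.

0.58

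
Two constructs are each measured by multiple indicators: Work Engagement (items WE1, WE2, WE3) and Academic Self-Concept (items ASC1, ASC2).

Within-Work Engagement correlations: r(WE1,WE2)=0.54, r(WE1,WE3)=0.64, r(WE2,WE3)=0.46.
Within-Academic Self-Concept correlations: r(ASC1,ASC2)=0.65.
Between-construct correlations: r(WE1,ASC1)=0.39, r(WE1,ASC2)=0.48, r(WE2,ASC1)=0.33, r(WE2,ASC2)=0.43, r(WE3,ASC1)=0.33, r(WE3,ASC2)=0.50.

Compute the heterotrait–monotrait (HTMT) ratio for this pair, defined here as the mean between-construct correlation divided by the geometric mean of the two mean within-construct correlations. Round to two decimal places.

0.69

Mean heterotrait r = 2.46/6 = 0.4100.
Mean within-WE = 1.64/3 = 0.5467; mean within-ASC = 0.65/1 = 0.6500.
Geometric mean = √(0.5467 × 0.6500) = 0.5961.
HTMT = 0.4100 / 0.5961 = 0.69.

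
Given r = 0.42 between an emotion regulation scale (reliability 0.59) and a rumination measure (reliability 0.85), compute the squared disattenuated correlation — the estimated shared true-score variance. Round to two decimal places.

Disattenuated r = 0.42 / √(0.59 × 0.85) = 0.42 / 0.7082 = 0.5931.
Shared true-score variance = 0.5931² = 0.3518 ≈ 0.35.

0.35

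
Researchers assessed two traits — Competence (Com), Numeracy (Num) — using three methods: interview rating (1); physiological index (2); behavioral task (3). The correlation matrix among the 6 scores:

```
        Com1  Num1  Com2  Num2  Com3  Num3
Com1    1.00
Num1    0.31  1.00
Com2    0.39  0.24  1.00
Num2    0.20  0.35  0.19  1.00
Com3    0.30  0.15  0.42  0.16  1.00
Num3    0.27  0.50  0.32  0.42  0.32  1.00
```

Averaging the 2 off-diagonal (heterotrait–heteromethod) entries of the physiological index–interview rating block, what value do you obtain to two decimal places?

0.22

HTHM values (method 2 × method 1): 0.24, 0.20; mean = 0.44/2 = 0.22.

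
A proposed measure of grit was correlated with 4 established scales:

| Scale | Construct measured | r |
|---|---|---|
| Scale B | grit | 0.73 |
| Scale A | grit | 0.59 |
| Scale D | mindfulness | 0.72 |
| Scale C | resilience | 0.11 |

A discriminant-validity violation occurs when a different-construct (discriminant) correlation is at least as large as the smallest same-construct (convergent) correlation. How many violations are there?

Convergent (same construct = grit): Scale B, Scale A.
Smallest convergent = 0.59. Discriminant values: 0.72, 0.11; count ≥ 0.59 → 1.

1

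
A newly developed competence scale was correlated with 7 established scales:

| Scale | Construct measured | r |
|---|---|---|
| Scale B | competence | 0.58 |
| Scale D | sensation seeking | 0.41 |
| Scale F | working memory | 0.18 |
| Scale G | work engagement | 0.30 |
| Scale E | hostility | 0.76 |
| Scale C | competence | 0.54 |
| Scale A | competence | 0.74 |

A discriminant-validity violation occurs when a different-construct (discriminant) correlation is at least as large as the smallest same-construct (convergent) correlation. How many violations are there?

Convergent (same construct = competence): Scale B, Scale C, Scale A.
Smallest convergent = 0.54. Discriminant values: 0.41, 0.18, 0.30, 0.76; count ≥ 0.54 → 1.

1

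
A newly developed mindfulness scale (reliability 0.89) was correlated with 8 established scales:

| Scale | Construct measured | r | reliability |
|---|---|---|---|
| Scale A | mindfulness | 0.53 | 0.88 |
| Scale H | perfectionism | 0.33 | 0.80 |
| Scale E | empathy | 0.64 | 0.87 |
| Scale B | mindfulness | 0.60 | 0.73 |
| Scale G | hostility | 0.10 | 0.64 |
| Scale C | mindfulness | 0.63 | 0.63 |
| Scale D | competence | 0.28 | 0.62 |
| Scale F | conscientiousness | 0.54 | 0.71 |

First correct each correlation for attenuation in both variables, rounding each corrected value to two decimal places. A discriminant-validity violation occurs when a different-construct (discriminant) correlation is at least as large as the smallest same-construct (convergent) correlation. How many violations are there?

2

Disattenuated r (r / √(r_scale · r_new)):
  Scale A (conv): 0.53 / √(0.88·0.89) = 0.60
  Scale H (disc): 0.33 / √(0.80·0.89) = 0.39
  Scale E (disc): 0.64 / √(0.87·0.89) = 0.73
  Scale B (conv): 0.60 / √(0.73·0.89) = 0.74
  Scale G (disc): 0.10 / √(0.64·0.89) = 0.13
  Scale C (conv): 0.63 / √(0.63·0.89) = 0.84
  Scale D (disc): 0.28 / √(0.62·0.89) = 0.38
  Scale F (disc): 0.54 / √(0.71·0.89) = 0.68
Smallest convergent = 0.60. Discriminant values: 0.39, 0.73, 0.13, 0.38, 0.68; count ≥ 0.60 → 2.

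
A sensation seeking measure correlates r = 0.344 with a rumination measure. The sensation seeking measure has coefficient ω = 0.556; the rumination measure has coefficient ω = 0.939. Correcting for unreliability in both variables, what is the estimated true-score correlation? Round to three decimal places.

0.476

r_true = r_obs / √(r_xx · r_yy) = 0.344 / √(0.556 × 0.939) = 0.344 / √0.522084 = 0.344 / 0.7226 ≈ 0.476.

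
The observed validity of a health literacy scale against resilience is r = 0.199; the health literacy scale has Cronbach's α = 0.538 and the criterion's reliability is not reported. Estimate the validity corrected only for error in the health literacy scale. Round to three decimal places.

Single correction: r_c = r_obs / √r_xx = 0.199 / √0.538 = 0.199 / 0.7335 ≈ 0.271.

0.271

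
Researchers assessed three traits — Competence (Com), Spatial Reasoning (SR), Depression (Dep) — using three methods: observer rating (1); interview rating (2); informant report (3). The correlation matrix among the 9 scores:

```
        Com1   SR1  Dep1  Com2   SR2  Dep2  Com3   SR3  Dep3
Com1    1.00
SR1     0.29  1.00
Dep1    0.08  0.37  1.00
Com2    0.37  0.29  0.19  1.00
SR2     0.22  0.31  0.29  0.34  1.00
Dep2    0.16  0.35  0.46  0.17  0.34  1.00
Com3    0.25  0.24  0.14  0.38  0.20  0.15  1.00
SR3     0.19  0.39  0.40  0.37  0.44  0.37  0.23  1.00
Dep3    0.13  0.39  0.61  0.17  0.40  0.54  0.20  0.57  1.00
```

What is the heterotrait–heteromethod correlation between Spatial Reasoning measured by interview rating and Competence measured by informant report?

Different traits and methods: r(SR2, Com3) = 0.20.

0.20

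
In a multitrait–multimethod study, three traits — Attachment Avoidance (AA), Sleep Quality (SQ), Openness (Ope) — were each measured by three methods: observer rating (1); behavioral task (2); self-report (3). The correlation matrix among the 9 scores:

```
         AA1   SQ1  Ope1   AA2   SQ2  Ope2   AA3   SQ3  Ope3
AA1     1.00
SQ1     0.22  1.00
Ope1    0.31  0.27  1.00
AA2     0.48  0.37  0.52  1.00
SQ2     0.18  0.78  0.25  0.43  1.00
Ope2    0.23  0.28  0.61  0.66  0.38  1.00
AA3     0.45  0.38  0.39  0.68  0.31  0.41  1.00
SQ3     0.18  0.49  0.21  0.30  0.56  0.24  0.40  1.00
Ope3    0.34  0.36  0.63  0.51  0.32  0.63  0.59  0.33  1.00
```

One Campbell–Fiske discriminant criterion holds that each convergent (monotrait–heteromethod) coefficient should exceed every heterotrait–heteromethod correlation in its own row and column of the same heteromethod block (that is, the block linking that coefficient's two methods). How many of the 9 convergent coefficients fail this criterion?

1

Convergent coefficients and their comparison sets:
AA (methods 1·2): 0.48 vs {0.18, 0.37, 0.23, 0.52} → fail.
AA (methods 1·3): 0.45 vs {0.18, 0.38, 0.34, 0.39} → pass.
AA (methods 2·3): 0.68 vs {0.30, 0.31, 0.51, 0.41} → pass.
SQ (methods 1·2): 0.78 vs {0.37, 0.18, 0.28, 0.25} → pass.
SQ (methods 1·3): 0.49 vs {0.38, 0.18, 0.36, 0.21} → pass.
SQ (methods 2·3): 0.56 vs {0.31, 0.30, 0.32, 0.24} → pass.
Ope (methods 1·2): 0.61 vs {0.52, 0.23, 0.25, 0.28} → pass.
Ope (methods 1·3): 0.63 vs {0.39, 0.34, 0.21, 0.36} → pass.
Ope (methods 2·3): 0.63 vs {0.41, 0.51, 0.24, 0.32} → pass.
1 of 9 fail.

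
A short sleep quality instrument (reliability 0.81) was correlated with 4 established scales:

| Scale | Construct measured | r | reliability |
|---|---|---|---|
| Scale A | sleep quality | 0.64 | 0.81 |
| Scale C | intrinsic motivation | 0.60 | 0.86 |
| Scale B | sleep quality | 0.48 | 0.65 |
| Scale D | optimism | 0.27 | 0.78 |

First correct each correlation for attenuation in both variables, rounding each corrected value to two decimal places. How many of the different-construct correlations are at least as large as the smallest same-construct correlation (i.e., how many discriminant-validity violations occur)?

1

Disattenuated r (r / √(r_scale · r_new)):
  Scale A (conv): 0.64 / √(0.81·0.81) = 0.79
  Scale C (disc): 0.60 / √(0.86·0.81) = 0.72
  Scale B (conv): 0.48 / √(0.65·0.81) = 0.66
  Scale D (disc): 0.27 / √(0.78·0.81) = 0.34
Smallest convergent = 0.66. Discriminant values: 0.72, 0.34; count ≥ 0.66 → 1.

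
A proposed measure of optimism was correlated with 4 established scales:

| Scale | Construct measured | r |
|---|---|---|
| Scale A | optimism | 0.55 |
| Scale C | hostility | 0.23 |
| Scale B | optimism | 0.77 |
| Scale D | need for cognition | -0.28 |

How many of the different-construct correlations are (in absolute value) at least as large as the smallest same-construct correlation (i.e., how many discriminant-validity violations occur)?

Convergent (same construct = optimism): Scale A, Scale B.
Smallest convergent = 0.55. Discriminant |r|: 0.23, 0.28; count ≥ 0.55 → 0.

0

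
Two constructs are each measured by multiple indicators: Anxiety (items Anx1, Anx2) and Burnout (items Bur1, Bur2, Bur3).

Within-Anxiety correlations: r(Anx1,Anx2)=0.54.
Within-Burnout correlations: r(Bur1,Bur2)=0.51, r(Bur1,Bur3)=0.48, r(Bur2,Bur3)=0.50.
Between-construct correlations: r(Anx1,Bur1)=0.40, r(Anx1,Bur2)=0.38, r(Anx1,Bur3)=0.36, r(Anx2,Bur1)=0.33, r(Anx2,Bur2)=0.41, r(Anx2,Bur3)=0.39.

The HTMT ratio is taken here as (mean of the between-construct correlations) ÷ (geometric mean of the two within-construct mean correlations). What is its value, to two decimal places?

0.73

Mean heterotrait r = 2.27/6 = 0.3783.
Mean within-Anx = 0.54/1 = 0.5400; mean within-Bur = 1.49/3 = 0.4967.
Geometric mean = √(0.5400 × 0.4967) = 0.5179.
HTMT = 0.3783 / 0.5179 = 0.73.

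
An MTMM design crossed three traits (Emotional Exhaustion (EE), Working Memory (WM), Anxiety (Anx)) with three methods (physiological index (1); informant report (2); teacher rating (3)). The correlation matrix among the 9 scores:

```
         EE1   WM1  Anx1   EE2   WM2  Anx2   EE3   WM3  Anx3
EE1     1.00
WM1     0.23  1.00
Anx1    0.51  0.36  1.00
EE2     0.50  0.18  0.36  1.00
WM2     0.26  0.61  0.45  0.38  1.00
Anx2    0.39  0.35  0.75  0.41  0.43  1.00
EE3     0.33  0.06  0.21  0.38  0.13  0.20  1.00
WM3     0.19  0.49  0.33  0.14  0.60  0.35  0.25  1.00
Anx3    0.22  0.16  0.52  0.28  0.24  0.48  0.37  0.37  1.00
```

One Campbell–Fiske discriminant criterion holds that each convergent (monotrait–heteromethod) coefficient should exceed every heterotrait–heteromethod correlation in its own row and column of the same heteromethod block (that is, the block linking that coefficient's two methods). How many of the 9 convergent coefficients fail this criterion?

Each convergent coefficient versus the relevant comparison correlations:
EE (methods 1·2): 0.50 vs {0.26, 0.18, 0.39, 0.36} → pass.
EE (methods 1·3): 0.33 vs {0.19, 0.06, 0.22, 0.21} → pass.
EE (methods 2·3): 0.38 vs {0.14, 0.13, 0.28, 0.20} → pass.
WM (methods 1·2): 0.61 vs {0.18, 0.26, 0.35, 0.45} → pass.
WM (methods 1·3): 0.49 vs {0.06, 0.19, 0.16, 0.33} → pass.
WM (methods 2·3): 0.60 vs {0.13, 0.14, 0.24, 0.35} → pass.
Anx (methods 1·2): 0.75 vs {0.36, 0.39, 0.45, 0.35} → pass.
Anx (methods 1·3): 0.52 vs {0.21, 0.22, 0.33, 0.16} → pass.
Anx (methods 2·3): 0.48 vs {0.20, 0.28, 0.35, 0.24} → pass.
0 of 9 fail.

0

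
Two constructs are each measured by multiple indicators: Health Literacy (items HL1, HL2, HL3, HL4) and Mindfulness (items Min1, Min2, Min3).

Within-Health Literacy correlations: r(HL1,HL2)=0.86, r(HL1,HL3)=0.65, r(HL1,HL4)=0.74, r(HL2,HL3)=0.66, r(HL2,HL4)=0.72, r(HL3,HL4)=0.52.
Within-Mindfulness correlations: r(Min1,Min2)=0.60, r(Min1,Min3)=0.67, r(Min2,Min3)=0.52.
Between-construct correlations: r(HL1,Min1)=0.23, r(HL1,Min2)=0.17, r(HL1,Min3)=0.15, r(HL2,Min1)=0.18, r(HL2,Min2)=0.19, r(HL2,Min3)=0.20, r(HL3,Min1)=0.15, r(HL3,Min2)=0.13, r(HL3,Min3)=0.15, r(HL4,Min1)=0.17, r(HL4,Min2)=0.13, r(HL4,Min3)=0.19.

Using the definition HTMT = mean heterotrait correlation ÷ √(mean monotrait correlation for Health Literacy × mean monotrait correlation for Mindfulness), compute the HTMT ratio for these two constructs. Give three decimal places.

Mean heterotrait r = 2.04/12 = 0.1700.
Mean within-HL = 4.15/6 = 0.6917; mean within-Min = 1.79/3 = 0.5967.
Geometric mean = √(0.6917 × 0.5967) = 0.6424.
HTMT = 0.1700 / 0.6424 = 0.265.

0.265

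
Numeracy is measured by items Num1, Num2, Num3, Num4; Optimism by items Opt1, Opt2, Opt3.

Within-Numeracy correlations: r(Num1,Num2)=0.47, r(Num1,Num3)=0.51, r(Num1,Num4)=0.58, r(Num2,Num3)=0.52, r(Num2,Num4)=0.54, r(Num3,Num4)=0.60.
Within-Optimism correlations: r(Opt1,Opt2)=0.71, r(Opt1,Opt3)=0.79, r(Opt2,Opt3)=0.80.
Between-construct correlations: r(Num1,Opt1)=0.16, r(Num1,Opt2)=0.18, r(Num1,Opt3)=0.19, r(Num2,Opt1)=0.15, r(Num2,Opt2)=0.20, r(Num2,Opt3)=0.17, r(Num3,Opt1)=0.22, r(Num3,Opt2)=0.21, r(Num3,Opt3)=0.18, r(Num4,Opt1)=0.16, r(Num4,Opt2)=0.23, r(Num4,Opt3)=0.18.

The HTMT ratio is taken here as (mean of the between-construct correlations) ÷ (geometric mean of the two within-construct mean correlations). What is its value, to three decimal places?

0.290

Between-construct mean = 2.23/12 = 0.1858.
Mean within-Num = 3.22/6 = 0.5367; mean within-Opt = 2.30/3 = 0.7667.
Geometric mean = √(0.5367 × 0.7667) = 0.6415.
HTMT = 0.1858 / 0.6415 = 0.290.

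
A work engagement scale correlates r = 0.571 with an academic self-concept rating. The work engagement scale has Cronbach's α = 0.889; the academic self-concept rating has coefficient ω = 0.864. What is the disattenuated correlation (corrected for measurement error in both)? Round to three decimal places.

r_true = r_obs / √(r_xx · r_yy) = 0.571 / √(0.889 × 0.864) = 0.571 / √0.768096 = 0.571 / 0.8764 ≈ 0.652.

0.652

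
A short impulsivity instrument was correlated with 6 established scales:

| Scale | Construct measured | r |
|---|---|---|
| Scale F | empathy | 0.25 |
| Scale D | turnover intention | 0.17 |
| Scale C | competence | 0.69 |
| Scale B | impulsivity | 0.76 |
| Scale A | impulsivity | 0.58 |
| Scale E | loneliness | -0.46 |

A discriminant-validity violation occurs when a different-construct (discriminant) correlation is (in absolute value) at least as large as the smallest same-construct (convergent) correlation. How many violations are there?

Convergent (same construct = impulsivity): Scale B, Scale A.
Smallest convergent = 0.58. Discriminant |r|: 0.25, 0.17, 0.69, 0.46; count ≥ 0.58 → 1.

1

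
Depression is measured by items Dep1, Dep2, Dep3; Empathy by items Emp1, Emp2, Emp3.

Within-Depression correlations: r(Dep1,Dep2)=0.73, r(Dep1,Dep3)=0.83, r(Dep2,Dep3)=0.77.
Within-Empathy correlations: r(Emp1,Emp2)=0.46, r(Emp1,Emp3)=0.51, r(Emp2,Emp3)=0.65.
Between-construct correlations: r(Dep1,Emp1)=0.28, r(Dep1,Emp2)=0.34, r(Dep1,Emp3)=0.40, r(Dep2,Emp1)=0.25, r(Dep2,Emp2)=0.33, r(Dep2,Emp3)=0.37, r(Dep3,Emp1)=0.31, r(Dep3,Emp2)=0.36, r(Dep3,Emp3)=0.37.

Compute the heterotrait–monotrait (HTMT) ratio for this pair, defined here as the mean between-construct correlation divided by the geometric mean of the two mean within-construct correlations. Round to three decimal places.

0.516

Mean heterotrait r = 3.01/9 = 0.3344.
Mean within-Dep = 2.33/3 = 0.7767; mean within-Emp = 1.62/3 = 0.5400.
Geometric mean = √(0.7767 × 0.5400) = 0.6476.
HTMT = 0.3344 / 0.6476 = 0.516.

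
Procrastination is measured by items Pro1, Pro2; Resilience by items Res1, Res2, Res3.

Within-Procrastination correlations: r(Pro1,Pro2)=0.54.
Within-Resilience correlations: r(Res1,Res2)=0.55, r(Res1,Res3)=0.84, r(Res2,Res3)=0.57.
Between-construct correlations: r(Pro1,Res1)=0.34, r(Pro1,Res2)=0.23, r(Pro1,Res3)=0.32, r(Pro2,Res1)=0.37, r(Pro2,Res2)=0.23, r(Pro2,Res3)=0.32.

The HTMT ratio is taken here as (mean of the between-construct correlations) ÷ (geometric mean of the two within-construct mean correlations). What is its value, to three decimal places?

0.508

Between-construct mean = 1.81/6 = 0.3017.
Mean within-Pro = 0.54/1 = 0.5400; mean within-Res = 1.96/3 = 0.6533.
Geometric mean = √(0.5400 × 0.6533) = 0.5940.
HTMT = 0.3017 / 0.5940 = 0.508.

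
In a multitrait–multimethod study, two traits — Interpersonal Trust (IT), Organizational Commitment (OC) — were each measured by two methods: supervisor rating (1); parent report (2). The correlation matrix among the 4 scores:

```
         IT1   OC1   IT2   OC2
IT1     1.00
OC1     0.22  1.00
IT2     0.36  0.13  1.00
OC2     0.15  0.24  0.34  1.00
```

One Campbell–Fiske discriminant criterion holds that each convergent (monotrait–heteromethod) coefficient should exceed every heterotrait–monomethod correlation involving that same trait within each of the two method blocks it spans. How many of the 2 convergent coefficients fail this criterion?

Each convergent coefficient versus the relevant comparison correlations:
IT (methods 1·2): 0.36 vs {0.22, 0.34} → pass.
OC (methods 1·2): 0.24 vs {0.22, 0.34} → fail.
1 of 2 fail.

1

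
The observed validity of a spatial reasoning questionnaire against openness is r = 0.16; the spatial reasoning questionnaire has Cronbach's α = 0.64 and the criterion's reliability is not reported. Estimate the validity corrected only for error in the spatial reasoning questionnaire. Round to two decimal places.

0.20

Single correction: r_c = r_obs / √r_xx = 0.16 / √0.64 = 0.16 / 0.8000 ≈ 0.20.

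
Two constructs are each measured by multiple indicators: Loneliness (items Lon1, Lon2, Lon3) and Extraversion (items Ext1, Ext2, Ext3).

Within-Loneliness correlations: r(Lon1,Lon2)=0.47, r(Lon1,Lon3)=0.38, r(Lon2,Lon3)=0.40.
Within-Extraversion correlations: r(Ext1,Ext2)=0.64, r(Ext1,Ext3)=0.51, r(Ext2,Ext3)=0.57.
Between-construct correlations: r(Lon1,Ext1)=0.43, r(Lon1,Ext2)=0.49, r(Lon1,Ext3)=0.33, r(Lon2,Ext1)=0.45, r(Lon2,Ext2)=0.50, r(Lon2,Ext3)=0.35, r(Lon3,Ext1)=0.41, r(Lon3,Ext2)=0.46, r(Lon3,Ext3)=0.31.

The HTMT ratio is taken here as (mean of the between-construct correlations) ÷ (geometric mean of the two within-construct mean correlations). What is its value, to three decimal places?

Between-construct mean = 3.73/9 = 0.4144.
Mean within-Lon = 1.25/3 = 0.4167; mean within-Ext = 1.72/3 = 0.5733.
Geometric mean = √(0.4167 × 0.5733) = 0.4888.
HTMT = 0.4144 / 0.4888 = 0.848.

0.848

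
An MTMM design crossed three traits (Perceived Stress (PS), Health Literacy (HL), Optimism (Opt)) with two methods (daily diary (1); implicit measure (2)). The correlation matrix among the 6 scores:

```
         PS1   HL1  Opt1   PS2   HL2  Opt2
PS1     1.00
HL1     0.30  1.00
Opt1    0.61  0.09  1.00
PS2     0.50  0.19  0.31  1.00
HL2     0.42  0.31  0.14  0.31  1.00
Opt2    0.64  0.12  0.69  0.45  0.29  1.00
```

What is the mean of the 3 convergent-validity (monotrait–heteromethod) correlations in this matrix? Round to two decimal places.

Convergent values: 0.50, 0.31, 0.69; mean = 1.50/3 = 0.50.

0.50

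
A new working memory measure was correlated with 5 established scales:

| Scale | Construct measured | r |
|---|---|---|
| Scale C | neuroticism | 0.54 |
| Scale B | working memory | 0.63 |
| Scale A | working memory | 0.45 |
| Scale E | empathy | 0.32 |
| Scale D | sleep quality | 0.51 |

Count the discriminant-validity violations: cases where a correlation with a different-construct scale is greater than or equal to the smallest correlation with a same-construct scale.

2

Convergent (same construct = working memory): Scale B, Scale A.
Smallest convergent = 0.45. Discriminant values: 0.54, 0.32, 0.51; count ≥ 0.45 → 2.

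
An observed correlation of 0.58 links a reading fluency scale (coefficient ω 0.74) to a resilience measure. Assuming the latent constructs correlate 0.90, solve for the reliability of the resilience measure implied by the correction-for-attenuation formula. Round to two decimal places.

0.56

r_true = r_obs / √(r_xx · r_yy) ⇒ 0.90 = 0.58 / √(0.74 · r_yy).
√(0.74 · r_yy) = 0.58 / 0.90 = 0.6444; 0.74 · r_yy = 0.4153; r_yy = 0.4153 / 0.74 ≈ 0.56.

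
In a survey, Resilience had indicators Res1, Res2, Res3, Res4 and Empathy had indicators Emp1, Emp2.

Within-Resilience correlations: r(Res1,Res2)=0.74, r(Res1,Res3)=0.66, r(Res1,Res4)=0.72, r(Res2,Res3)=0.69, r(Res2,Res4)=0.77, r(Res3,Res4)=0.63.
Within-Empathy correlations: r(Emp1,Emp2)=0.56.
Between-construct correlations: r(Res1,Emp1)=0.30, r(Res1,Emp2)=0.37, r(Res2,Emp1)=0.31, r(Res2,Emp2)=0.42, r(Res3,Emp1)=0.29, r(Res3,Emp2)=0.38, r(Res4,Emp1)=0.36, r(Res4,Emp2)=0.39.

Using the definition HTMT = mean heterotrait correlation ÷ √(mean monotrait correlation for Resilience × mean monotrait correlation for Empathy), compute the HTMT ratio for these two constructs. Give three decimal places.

Mean heterotrait r = 2.82/8 = 0.3525.
Mean within-Res = 4.21/6 = 0.7017; mean within-Emp = 0.56/1 = 0.5600.
Geometric mean = √(0.7017 × 0.5600) = 0.6269.
HTMT = 0.3525 / 0.6269 = 0.562.

0.562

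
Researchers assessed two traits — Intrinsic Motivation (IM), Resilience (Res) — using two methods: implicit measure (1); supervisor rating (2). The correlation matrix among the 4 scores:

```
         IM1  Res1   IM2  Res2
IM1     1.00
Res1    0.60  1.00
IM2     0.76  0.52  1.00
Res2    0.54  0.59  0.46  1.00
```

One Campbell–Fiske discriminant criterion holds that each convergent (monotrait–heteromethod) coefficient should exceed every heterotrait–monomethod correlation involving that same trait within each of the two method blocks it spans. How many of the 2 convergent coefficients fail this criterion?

1

Convergent coefficients and their comparison sets:
IM (methods 1·2): 0.76 vs {0.60, 0.46} → pass.
Res (methods 1·2): 0.59 vs {0.60, 0.46} → fail.
1 of 2 fail.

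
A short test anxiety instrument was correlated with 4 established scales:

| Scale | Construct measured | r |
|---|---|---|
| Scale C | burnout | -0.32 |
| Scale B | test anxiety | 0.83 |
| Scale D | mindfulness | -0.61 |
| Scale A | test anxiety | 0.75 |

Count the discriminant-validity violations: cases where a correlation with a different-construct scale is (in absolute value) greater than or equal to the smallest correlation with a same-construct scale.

Convergent (same construct = test anxiety): Scale B, Scale A.
Smallest convergent = 0.75. Discriminant |r|: 0.32, 0.61; count ≥ 0.75 → 0.

0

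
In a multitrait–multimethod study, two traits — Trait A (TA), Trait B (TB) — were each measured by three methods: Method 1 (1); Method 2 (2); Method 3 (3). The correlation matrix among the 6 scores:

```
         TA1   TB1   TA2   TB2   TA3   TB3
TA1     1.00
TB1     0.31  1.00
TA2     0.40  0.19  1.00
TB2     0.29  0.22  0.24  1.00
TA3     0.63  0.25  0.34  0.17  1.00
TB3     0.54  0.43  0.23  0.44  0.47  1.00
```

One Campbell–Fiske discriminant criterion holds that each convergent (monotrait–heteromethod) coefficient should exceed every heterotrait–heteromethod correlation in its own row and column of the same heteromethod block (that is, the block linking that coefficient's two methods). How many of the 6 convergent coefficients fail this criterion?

Each convergent coefficient versus the relevant comparison correlations:
TA (methods 1·2): 0.40 vs {0.29, 0.19} → pass.
TA (methods 1·3): 0.63 vs {0.54, 0.25} → pass.
TA (methods 2·3): 0.34 vs {0.23, 0.17} → pass.
TB (methods 1·2): 0.22 vs {0.19, 0.29} → fail.
TB (methods 1·3): 0.43 vs {0.25, 0.54} → fail.
TB (methods 2·3): 0.44 vs {0.17, 0.23} → pass.
2 of 6 fail.

2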